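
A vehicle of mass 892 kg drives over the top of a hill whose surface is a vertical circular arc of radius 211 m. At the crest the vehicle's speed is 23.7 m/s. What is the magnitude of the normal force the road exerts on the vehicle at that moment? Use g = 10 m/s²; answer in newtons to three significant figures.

At the crest the centripetal acceleration points downward (toward the centre of the arc), so mg − N = mv²/r.
N = m(g − v²/r) = 892 × (10.0 − (23.7)²/211) = 892 × (10.0 − 2.662) = 892 × 7.338 = 6545 N.

6550 N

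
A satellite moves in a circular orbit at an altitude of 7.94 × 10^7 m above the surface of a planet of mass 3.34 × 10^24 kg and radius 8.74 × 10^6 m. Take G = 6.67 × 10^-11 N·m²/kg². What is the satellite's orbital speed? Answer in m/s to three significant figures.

Orbital radius r = R + h = 8.74 × 10^6 + 7.94 × 10^7 = 8.814 × 10^7 m.
Gravity supplies the centripetal force: G M m / r² = m v² / r, so v = √(GM/r).
v = √(6.67 × 10^-11 × 3.34 × 10^24 / 8.814 × 10^7) = √(2.528 × 10^6) = 1590 m/s.

1590 m/s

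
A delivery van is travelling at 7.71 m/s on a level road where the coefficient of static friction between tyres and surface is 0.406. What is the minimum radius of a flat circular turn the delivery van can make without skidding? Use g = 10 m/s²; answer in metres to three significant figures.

14.6 m

At the limit, μ_s m g = m v²/r, so r_min = v²/(μ_s g) = (7.71)²/(0.406 × 10.0) = 59.44/4.060 = 14.64 m.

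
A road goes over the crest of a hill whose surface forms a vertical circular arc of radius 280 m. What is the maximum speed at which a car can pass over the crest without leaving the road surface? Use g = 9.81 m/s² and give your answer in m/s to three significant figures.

At the crest the centre of the circle is below the car, so the net downward (centripetal) force is mg − N = mv²/r.
The car leaves the road when N → 0, giving v_max = √(g r) = √(9.81 × 280) = 52.41 m/s.

52.4 m/s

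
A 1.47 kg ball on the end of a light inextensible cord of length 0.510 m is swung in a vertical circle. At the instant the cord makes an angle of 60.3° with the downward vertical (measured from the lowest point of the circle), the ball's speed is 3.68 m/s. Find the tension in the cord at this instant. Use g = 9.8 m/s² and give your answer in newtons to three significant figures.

Take the radial direction toward the centre of the circle as positive. The component of the weight along the string toward the centre is −mg cos φ (φ measured from the bottom), so Newton's second law along the string gives T − mg cos φ = m v²/r.
cos 60.3° = 0.4955, so T = m(v²/r + g cos φ) = 1.47 × ((3.68)²/0.510 + 9.8 × 0.4955) = 1.47 × (26.55 + (4.855)) = 1.47 × 31.41 = 46.17 N.

46.2 N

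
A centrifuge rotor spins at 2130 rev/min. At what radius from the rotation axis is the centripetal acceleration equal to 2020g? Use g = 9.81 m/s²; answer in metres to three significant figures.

0.398 m

ω = 2130 rev/min × 2π/60 = 223.1 rad/s.
a_c = ω²r = 2020g ⇒ r = 2020 × 9.81 / (223.1)² = 19820/49750 = 0.3983 m.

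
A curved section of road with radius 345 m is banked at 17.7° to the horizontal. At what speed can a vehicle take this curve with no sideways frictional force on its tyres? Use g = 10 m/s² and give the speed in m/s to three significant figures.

On a frictionless banked curve, N sinθ = mv²/r and N cosθ = mg, so tanθ = v²/(rg).
v = √(r g tanθ) = √(345 × 10.0 × tan 17.7°) = √(345 × 10.0 × 0.3191) = √1101 = 33.18 m/s.

33.2 m/s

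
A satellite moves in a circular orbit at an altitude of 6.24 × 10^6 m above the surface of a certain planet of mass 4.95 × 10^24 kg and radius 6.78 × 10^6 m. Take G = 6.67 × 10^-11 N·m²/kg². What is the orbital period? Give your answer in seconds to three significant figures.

r = R + h = 6.78 × 10^6 + 6.24 × 10^6 = 1.302 × 10^7 m. Gravity provides the centripetal force: G M m / r² = m v² / r ⇒ v = √(GM/r) = 5036 m/s.
T = 2πr/v = 2π × 1.302 × 10^7 / 5036 = 16250 s.

16200 s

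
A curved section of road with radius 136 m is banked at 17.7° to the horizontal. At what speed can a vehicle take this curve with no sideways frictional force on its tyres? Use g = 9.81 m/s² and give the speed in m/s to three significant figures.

20.6 m/s

On a frictionless banked curve, N sinθ = mv²/r and N cosθ = mg, so tanθ = v²/(rg).
v = √(r g tanθ) = √(136 × 9.81 × tan 17.7°) = √(136 × 9.81 × 0.3191) = √425.8 = 20.63 m/s.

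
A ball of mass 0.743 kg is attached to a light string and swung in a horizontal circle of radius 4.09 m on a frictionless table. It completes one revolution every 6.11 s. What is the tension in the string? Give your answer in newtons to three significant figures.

v = 2πr/T = 2π × 4.09/6.11 = 4.206 m/s.
The tension is the only horizontal force, so it supplies the full centripetal force: T = m v²/r = 0.743 × (4.206)²/4.09 = 0.743 × 17.69/4.09 = 3.214 N.

3.21 N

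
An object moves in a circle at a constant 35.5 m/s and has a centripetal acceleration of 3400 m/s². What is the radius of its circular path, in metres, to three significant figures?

0.371 m

a_c = v²/r ⇒ r = v²/a_c = (35.5)²/3400 = 1260/3400 = 0.3707 m.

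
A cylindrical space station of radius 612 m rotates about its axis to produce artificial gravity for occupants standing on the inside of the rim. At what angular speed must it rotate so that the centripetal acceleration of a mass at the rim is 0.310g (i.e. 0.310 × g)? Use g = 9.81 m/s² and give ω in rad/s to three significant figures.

Centripetal acceleration a_c = ω²r. Setting ω²r = 0.310g:
ω = √(0.310g / r) = √(0.310 × 9.81 / 612) = √0.004969 = 0.07049 rad/s.

0.0705 rad/s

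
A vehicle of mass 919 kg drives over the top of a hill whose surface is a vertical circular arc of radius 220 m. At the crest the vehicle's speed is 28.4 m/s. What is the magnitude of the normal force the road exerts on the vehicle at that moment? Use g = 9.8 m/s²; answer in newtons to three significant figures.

5640 N

At the crest the centripetal acceleration points downward (toward the centre of the arc), so mg − N = mv²/r.
N = m(g − v²/r) = 919 × (9.8 − (28.4)²/220) = 919 × (9.8 − 3.666) = 919 × 6.134 = 5637 N.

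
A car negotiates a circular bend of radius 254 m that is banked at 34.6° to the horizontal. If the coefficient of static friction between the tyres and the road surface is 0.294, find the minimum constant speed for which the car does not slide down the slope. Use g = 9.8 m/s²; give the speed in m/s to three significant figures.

28.6 m/s

At the minimum speed, friction acts up the slope at its limiting value f = μN. Radially (horizontal, toward centre): N sinθ − μN cosθ = mv²/r. Vertically: N cosθ + μN sinθ = mg.
Dividing: v² = r g (sinθ − μcosθ)/(cosθ + μsinθ).
sinθ − μcosθ = 0.5678 − 0.294×0.8231 = 0.3258; cosθ + μsinθ = 0.8231 + 0.294×0.5678 = 0.9901.
v² = 254 × 9.8 × 0.3258/0.9901 = 819.2 m²/s², so v = 28.62 m/s.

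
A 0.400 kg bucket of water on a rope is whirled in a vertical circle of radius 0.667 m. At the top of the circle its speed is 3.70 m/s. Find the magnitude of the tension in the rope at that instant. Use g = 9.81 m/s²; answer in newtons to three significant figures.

4.29 N

At the top, both T and the weight mg point inward (toward the centre), so T + mg = mv²/r.
T = m(v²/r − g) = 0.400 × ((3.70)²/0.667 − 9.81) = 0.400 × (20.52 − 9.81) = 0.400 × 10.71 = 4.286 N.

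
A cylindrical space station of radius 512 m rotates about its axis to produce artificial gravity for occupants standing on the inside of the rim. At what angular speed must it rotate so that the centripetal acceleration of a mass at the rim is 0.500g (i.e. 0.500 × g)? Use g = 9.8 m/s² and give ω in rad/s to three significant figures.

0.0978 rad/s

Centripetal acceleration a_c = ω²r. Setting ω²r = 0.500g:
ω = √(0.500g / r) = √(0.500 × 9.8 / 512) = √0.009570 = 0.09783 rad/s.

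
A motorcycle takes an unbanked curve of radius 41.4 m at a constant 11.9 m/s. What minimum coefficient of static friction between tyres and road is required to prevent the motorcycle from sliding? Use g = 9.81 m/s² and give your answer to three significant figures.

0.349

Friction provides the centripetal force: μ_s m g = m v²/r, so μ_s = v²/(g r) = (11.90)²/(9.81 × 41.4) = 141.6/406.1 = 0.3487.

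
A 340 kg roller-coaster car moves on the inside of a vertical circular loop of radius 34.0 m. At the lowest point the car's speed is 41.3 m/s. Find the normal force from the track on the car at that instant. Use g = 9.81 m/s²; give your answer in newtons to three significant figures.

At the lowest point, N points up (toward the centre) and the weight mg points down (away from the centre), so the net inward force is N − mg = mv²/r.
N = m(v²/r + g) = 340 × ((41.3)²/34.0 + 9.81) = 340 × (50.17 + 9.81) = 340 × 59.98 = 20390 N.

20400 N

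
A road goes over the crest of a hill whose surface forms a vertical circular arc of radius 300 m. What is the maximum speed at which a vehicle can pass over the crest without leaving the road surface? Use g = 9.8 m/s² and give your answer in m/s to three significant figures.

54.2 m/s

At the crest the centre of the circle is below the vehicle, so the net downward (centripetal) force is mg − N = mv²/r.
The vehicle leaves the road when N → 0, giving v_max = √(g r) = √(9.8 × 300) = 54.22 m/s.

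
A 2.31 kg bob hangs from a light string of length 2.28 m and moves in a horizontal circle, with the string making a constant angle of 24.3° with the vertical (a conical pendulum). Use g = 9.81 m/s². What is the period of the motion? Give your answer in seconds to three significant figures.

r = L sinθ = 0.9383 m. From T sinθ = mω²r and T cosθ = mg: tanθ = ω²r/g, so ω² = g tanθ / r = g/(L cosθ).
ω = √(g/(L cosθ)) = √(9.81/(2.28 × 0.9114)) = √4.721 = 2.173 rad/s.
Period = 2π/ω = 2.892 s.

2.89 s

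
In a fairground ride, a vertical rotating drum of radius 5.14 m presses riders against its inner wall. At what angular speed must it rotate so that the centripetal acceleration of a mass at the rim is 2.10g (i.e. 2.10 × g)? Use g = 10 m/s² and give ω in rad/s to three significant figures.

2.02 rad/s

Centripetal acceleration a_c = ω²r. Setting ω²r = 2.10g:
ω = √(2.10g / r) = √(2.10 × 10.0 / 5.14) = √4.086 = 2.021 rad/s.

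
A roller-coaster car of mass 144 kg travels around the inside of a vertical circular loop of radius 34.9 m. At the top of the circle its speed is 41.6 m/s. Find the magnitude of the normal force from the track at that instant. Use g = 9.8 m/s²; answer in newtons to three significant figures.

At the top, both N and the weight mg point inward (toward the centre), so N + mg = mv²/r.
N = m(v²/r − g) = 144 × ((41.6)²/34.9 − 9.8) = 144 × (49.59 − 9.8) = 144 × 39.79 = 5729 N.

5730 N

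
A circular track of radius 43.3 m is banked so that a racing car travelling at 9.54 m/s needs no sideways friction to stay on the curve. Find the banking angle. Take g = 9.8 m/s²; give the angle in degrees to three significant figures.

12.1°

With no friction, the horizontal component of the normal force provides the centripetal force: N sinθ = mv²/r, while N cosθ = mg vertically.
Dividing: tanθ = v²/(r g) = (9.54)²/(43.3 × 9.8) = 91.01/424.3 = 0.2145.
θ = arctan(0.2145) = 12.11°.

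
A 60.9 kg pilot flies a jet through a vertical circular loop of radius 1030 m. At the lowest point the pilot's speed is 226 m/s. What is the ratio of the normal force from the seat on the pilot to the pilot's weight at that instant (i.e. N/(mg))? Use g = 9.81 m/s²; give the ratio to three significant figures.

At the bottom, N − mg = mv²/r, so N = m(v²/r + g) and N/(mg) = v²/(rg) + 1 = (226)²/(1030 × 9.81) + 1 = 5.055 + 1 = 6.055.

6.05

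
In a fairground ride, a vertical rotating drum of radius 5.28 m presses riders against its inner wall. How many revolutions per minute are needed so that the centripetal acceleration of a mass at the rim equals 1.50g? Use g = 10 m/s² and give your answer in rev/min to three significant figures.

16.1 rev/min

Require ω²r = 1.50g, so ω = √(1.50 × 10.0/5.28) = 1.685 rad/s.
In rev/min: ω × 60/(2π) = 1.685 × 60/(2π) = 16.10 rev/min.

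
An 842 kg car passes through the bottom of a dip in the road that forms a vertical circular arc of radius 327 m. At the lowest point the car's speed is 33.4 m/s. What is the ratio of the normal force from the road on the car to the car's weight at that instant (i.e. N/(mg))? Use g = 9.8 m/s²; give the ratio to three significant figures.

At the bottom, N − mg = mv²/r, so N = m(v²/r + g) and N/(mg) = v²/(rg) + 1 = (33.4)²/(327 × 9.8) + 1 = 0.3481 + 1 = 1.348.

1.35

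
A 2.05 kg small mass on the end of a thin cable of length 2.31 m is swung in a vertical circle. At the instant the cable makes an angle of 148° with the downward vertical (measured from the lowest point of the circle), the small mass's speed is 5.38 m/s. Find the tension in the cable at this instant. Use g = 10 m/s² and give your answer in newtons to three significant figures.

8.30 N

Take the radial direction toward the centre of the circle as positive. The component of the weight along the string toward the centre is −mg cos φ (φ measured from the bottom), so Newton's second law along the string gives T − mg cos φ = m v²/r.
cos 148° = -0.8480, so T = m(v²/r + g cos φ) = 2.05 × ((5.38)²/2.31 + 10.0 × -0.8480) = 2.05 × (12.53 + (-8.480)) = 2.05 × 4.050 = 8.302 N.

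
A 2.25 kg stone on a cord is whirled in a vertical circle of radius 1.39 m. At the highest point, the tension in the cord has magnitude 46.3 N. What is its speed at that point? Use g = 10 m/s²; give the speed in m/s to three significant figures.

6.52 m/s

At the top, T + mg = mv²/r, so v = √(r(T/m + g)) = √(1.39 × (46.3/2.25 + 10.0)) = √(1.39 × 30.58) = √42.50 = 6.519 m/s.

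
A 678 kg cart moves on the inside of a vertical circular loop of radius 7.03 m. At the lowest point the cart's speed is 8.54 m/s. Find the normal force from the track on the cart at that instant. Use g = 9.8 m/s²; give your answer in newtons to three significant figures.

13700 N

At the lowest point, N points up (toward the centre) and the weight mg points down (away from the centre), so the net inward force is N − mg = mv²/r.
N = m(v²/r + g) = 678 × ((8.54)²/7.03 + 9.8) = 678 × (10.37 + 9.8) = 678 × 20.17 = 13680 N.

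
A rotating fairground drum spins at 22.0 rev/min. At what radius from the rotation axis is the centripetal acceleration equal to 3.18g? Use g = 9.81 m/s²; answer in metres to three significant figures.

ω = 22.0 rev/min × 2π/60 = 2.304 rad/s.
a_c = ω²r = 3.18g ⇒ r = 3.18 × 9.81 / (2.304)² = 31.20/5.308 = 5.878 m.

5.88 m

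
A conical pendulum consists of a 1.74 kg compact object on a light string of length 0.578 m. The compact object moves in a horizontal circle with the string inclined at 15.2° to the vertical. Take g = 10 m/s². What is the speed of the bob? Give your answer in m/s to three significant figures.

0.642 m/s

The radius of the circle is r = L sinθ = 0.578 × sin 15.2° = 0.1515 m.
Horizontally T sinθ = mv²/r and vertically T cosθ = mg, so tanθ = v²/(rg).
v = √(r g tanθ) = √(0.1515 × 10.0 × 0.2717) = √0.4117 = 0.6417 m/s.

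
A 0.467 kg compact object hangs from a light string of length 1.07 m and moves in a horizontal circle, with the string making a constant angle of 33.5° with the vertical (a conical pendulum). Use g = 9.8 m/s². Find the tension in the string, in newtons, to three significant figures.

5.49 N

Vertically the bob has no acceleration, so T cosθ = mg.
T = mg/cosθ = 0.467 × 9.8 / cos 33.5° = 4.577/0.8339 = 5.488 N.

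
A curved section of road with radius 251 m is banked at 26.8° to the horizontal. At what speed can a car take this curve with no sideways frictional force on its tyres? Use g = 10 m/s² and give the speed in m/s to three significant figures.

35.6 m/s

On a frictionless banked curve, N sinθ = mv²/r and N cosθ = mg, so tanθ = v²/(rg).
v = √(r g tanθ) = √(251 × 10.0 × tan 26.8°) = √(251 × 10.0 × 0.5051) = √1268 = 35.61 m/s.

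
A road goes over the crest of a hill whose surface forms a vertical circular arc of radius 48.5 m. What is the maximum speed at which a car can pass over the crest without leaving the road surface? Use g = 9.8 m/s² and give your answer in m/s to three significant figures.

At the crest the centre of the circle is below the car, so the net downward (centripetal) force is mg − N = mv²/r.
The car leaves the road when N → 0, giving v_max = √(g r) = √(9.8 × 48.5) = 21.80 m/s.

21.8 m/s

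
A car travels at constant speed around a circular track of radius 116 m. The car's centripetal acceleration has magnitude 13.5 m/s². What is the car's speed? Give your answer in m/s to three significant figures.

a_c = v²/r ⇒ v = √(a_c · r) = √(13.5 × 116) = √1566 = 39.57 m/s.

39.6 m/s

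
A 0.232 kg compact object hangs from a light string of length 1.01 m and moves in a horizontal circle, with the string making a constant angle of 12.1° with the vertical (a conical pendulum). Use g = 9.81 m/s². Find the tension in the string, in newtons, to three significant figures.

Vertically the bob has no acceleration, so T cosθ = mg.
T = mg/cosθ = 0.232 × 9.81 / cos 12.1° = 2.276/0.9778 = 2.328 N.

2.33 N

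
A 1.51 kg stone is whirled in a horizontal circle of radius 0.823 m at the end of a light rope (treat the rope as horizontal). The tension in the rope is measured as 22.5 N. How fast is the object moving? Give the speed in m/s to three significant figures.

3.50 m/s

T = m v²/r ⇒ v = √(T r / m) = √(22.5 × 0.823 / 1.51) = √12.26 = 3.502 m/s.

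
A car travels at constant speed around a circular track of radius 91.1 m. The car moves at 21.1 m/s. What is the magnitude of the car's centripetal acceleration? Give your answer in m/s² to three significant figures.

4.89 m/s²

a_c = v²/r = (21.10)²/91.1 = 445.2/91.1 = 4.887 m/s².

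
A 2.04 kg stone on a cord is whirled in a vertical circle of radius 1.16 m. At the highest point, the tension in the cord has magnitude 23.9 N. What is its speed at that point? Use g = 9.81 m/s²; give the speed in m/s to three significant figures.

At the top, T + mg = mv²/r, so v = √(r(T/m + g)) = √(1.16 × (23.9/2.04 + 9.81)) = √(1.16 × 21.53) = √24.97 = 4.997 m/s.

5.00 m/s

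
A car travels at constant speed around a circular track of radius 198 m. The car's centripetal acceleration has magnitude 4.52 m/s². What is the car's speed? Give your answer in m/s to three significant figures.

29.9 m/s

a_c = v²/r ⇒ v = √(a_c · r) = √(4.52 × 198) = √895.0 = 29.92 m/s.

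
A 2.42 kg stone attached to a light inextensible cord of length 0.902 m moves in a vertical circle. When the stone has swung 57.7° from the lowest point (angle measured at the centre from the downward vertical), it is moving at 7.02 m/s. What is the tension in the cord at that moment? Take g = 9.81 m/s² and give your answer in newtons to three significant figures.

145 N

Take the radial direction toward the centre of the circle as positive. The component of the weight along the string toward the centre is −mg cos φ (φ measured from the bottom), so Newton's second law along the string gives T − mg cos φ = m v²/r.
cos 57.7° = 0.5344, so T = m(v²/r + g cos φ) = 2.42 × ((7.02)²/0.902 + 9.81 × 0.5344) = 2.42 × (54.63 + (5.242)) = 2.42 × 59.88 = 144.9 N.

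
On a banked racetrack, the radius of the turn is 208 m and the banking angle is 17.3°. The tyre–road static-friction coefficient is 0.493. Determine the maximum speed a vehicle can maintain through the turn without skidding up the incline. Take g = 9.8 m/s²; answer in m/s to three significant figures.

At the maximum speed, friction acts down the slope at its limiting value f = μN. Radially (horizontal, toward centre): N sinθ + μN cosθ = mv²/r. Vertically: N cosθ − μN sinθ = mg.
Dividing: v² = r g (sinθ + μcosθ)/(cosθ − μsinθ).
sinθ + μcosθ = 0.2974 + 0.493×0.9548 = 0.7681; cosθ − μsinθ = 0.9548 − 0.493×0.2974 = 0.8082.
v² = 208 × 9.8 × 0.7681/0.8082 = 1937 m²/s², so v = 44.01 m/s.

44.0 m/s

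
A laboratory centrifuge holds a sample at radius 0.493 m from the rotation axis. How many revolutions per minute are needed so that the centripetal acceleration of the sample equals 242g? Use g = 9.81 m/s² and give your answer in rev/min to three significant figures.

Require ω²r = 242g, so ω = √(242 × 9.81/0.493) = 69.39 rad/s.
In rev/min: ω × 60/(2π) = 69.39 × 60/(2π) = 662.7 rev/min.

663 rev/min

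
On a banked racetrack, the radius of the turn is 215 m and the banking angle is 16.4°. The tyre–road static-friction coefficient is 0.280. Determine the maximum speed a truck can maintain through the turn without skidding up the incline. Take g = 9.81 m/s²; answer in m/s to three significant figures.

At the maximum speed, friction acts down the slope at its limiting value f = μN. Radially (horizontal, toward centre): N sinθ + μN cosθ = mv²/r. Vertically: N cosθ − μN sinθ = mg.
Dividing: v² = r g (sinθ + μcosθ)/(cosθ − μsinθ).
sinθ + μcosθ = 0.2823 + 0.280×0.9593 = 0.5509; cosθ − μsinθ = 0.9593 − 0.280×0.2823 = 0.8803.
v² = 215 × 9.81 × 0.5509/0.8803 = 1320 m²/s², so v = 36.33 m/s.

36.3 m/s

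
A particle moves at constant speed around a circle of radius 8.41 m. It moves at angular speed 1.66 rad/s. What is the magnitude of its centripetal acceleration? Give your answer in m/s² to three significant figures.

23.2 m/s²

v = ωr = 1.66 × 8.41 = 13.96 m/s.
a_c = v²/r = (13.96)²/8.41 = 194.9/8.41 = 23.17 m/s².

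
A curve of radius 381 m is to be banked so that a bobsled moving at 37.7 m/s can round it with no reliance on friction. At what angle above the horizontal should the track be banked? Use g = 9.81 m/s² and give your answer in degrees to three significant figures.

20.8°

For a frictionless banked turn: horizontally N sinθ = mv²/r and vertically N cosθ = mg.
Dividing: tanθ = v²/(r g) = (37.7)²/(381 × 9.81) = 1421/3738 = 0.3803.
θ = arctan(0.3803) = 20.82°.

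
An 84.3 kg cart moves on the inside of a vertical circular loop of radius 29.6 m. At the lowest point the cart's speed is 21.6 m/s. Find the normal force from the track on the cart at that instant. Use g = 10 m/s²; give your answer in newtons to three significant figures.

2170 N

At the lowest point, N points up (toward the centre) and the weight mg points down (away from the centre), so the net inward force is N − mg = mv²/r.
N = m(v²/r + g) = 84.3 × ((21.6)²/29.6 + 10.0) = 84.3 × (15.76 + 10.0) = 84.3 × 25.76 = 2172 N.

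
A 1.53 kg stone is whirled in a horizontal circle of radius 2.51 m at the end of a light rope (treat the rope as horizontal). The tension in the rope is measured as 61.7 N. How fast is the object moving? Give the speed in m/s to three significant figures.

T = m v²/r ⇒ v = √(T r / m) = √(61.7 × 2.51 / 1.53) = √101.2 = 10.06 m/s.

10.1 m/s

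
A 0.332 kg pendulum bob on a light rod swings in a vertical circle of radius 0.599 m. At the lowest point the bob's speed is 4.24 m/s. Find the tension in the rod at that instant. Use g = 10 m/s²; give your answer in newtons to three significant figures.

13.3 N

At the lowest point, T points up (toward the centre) and the weight mg points down (away from the centre), so the net inward force is T − mg = mv²/r.
T = m(v²/r + g) = 0.332 × ((4.24)²/0.599 + 10.0) = 0.332 × (30.01 + 10.0) = 0.332 × 40.01 = 13.28 N.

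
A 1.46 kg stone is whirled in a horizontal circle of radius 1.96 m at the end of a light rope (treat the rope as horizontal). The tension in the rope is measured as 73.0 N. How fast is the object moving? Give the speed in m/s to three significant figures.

T = m v²/r ⇒ v = √(T r / m) = √(73.0 × 1.96 / 1.46) = √98.00 = 9.899 m/s.

9.90 m/s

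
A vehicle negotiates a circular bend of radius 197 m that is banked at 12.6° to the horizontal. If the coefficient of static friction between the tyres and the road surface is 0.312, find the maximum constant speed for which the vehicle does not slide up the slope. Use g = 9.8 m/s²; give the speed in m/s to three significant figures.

33.3 m/s

At the maximum speed, friction acts down the slope at its limiting value f = μN. Radially (horizontal, toward centre): N sinθ + μN cosθ = mv²/r. Vertically: N cosθ − μN sinθ = mg.
Dividing: v² = r g (sinθ + μcosθ)/(cosθ − μsinθ).
sinθ + μcosθ = 0.2181 + 0.312×0.9759 = 0.5226; cosθ − μsinθ = 0.9759 − 0.312×0.2181 = 0.9079.
v² = 197 × 9.8 × 0.5226/0.9079 = 1111 m²/s², so v = 33.34 m/s.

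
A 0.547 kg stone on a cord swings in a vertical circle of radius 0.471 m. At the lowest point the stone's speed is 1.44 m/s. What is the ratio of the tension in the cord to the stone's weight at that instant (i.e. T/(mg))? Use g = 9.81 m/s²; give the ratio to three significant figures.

1.45

At the bottom, T − mg = mv²/r, so T = m(v²/r + g) and T/(mg) = v²/(rg) + 1 = (1.44)²/(0.471 × 9.81) + 1 = 0.4488 + 1 = 1.449.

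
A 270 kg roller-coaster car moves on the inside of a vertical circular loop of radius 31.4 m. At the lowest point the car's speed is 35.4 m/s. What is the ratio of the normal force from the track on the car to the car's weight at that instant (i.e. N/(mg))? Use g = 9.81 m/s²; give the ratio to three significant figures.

5.07

At the bottom, N − mg = mv²/r, so N = m(v²/r + g) and N/(mg) = v²/(rg) + 1 = (35.4)²/(31.4 × 9.81) + 1 = 4.068 + 1 = 5.068.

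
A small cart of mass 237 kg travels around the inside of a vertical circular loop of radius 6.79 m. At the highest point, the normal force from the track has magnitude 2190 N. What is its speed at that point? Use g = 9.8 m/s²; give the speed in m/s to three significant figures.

11.4 m/s

At the top, N + mg = mv²/r, so v = √(r(N/m + g)) = √(6.79 × (2190/237 + 9.8)) = √(6.79 × 19.04) = √129.3 = 11.37 m/s.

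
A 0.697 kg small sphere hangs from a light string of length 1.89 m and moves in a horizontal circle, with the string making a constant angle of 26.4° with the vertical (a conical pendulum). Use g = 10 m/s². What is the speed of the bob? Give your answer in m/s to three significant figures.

2.04 m/s

The radius of the circle is r = L sinθ = 1.89 × sin 26.4° = 0.8404 m.
Horizontally T sinθ = mv²/r and vertically T cosθ = mg, so tanθ = v²/(rg).
v = √(r g tanθ) = √(0.8404 × 10.0 × 0.4964) = √4.172 = 2.042 m/s.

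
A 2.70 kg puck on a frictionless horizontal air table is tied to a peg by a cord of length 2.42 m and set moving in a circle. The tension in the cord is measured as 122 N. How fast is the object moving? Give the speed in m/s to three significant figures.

10.5 m/s

T = m v²/r ⇒ v = √(T r / m) = √(122 × 2.42 / 2.70) = √109.3 = 10.46 m/s.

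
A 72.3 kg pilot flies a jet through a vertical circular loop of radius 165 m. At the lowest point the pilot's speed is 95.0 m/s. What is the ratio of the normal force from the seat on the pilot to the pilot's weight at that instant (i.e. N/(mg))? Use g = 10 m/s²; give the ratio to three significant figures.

6.47

At the bottom, N − mg = mv²/r, so N = m(v²/r + g) and N/(mg) = v²/(rg) + 1 = (95.0)²/(165 × 10.0) + 1 = 5.470 + 1 = 6.470.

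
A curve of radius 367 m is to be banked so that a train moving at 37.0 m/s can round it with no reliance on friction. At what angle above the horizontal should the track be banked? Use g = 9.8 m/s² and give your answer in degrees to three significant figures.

For a frictionless banked turn: horizontally N sinθ = mv²/r and vertically N cosθ = mg.
Dividing: tanθ = v²/(r g) = (37.0)²/(367 × 9.8) = 1369/3597 = 0.3806.
θ = arctan(0.3806) = 20.84°.

20.8°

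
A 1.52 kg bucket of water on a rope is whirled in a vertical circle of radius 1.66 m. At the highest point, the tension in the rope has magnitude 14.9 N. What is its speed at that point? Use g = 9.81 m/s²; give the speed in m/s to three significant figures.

At the top, T + mg = mv²/r, so v = √(r(T/m + g)) = √(1.66 × (14.9/1.52 + 9.81)) = √(1.66 × 19.61) = √32.56 = 5.706 m/s.

5.71 m/s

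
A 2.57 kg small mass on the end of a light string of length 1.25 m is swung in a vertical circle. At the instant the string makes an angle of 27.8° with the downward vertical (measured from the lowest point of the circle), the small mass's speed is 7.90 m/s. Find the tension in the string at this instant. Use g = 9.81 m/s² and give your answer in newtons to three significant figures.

151 N

Take the radial direction toward the centre of the circle as positive. The component of the weight along the string toward the centre is −mg cos φ (φ measured from the bottom), so Newton's second law along the string gives T − mg cos φ = m v²/r.
cos 27.8° = 0.8846, so T = m(v²/r + g cos φ) = 2.57 × ((7.90)²/1.25 + 9.81 × 0.8846) = 2.57 × (49.93 + (8.678)) = 2.57 × 58.61 = 150.6 N.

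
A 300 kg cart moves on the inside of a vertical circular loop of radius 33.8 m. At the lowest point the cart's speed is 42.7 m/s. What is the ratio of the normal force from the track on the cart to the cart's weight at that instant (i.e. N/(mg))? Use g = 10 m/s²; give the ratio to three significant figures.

6.39

At the bottom, N − mg = mv²/r, so N = m(v²/r + g) and N/(mg) = v²/(rg) + 1 = (42.7)²/(33.8 × 10.0) + 1 = 5.394 + 1 = 6.394.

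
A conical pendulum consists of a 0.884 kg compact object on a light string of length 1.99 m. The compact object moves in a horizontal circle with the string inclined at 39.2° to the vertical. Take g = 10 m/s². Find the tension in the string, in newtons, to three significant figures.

Vertically the bob has no acceleration, so T cosθ = mg.
T = mg/cosθ = 0.884 × 10.0 / cos 39.2° = 8.840/0.7749 = 11.41 N.

11.4 N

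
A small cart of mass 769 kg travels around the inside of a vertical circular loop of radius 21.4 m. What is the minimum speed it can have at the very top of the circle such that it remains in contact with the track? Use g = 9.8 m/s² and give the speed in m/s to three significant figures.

14.5 m/s

At the highest point the centre is directly below, so both the weight and N act inward: N + mg = mv²/r.
At minimum speed N → 0, so mg = mv_min²/r ⇒ v_min = √(g r) = √(9.8 × 21.4) = 14.48 m/s.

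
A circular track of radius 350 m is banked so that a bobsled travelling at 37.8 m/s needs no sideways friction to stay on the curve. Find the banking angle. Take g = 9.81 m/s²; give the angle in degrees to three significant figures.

22.6°

With no friction, the horizontal component of the normal force provides the centripetal force: N sinθ = mv²/r, while N cosθ = mg vertically.
Dividing: tanθ = v²/(r g) = (37.8)²/(350 × 9.81) = 1429/3434 = 0.4161.
θ = arctan(0.4161) = 22.59°.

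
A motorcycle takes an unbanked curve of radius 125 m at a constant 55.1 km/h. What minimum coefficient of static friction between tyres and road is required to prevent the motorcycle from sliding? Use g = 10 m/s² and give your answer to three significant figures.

0.187

v = 55.1/3.6 = 15.31 m/s.
Friction provides the centripetal force: μ_s m g = m v²/r, so μ_s = v²/(g r) = (15.31)²/(10.0 × 125) = 234.3/1250 = 0.1874.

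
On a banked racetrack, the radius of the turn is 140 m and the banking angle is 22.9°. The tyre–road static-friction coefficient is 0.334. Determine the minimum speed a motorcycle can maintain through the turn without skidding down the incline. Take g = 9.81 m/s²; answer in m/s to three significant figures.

10.3 m/s

At the minimum speed, friction acts up the slope at its limiting value f = μN. Radially (horizontal, toward centre): N sinθ − μN cosθ = mv²/r. Vertically: N cosθ + μN sinθ = mg.
Dividing: v² = r g (sinθ − μcosθ)/(cosθ + μsinθ).
sinθ − μcosθ = 0.3891 − 0.334×0.9212 = 0.08145; cosθ + μsinθ = 0.9212 + 0.334×0.3891 = 1.051.
v² = 140 × 9.81 × 0.08145/1.051 = 106.4 m²/s², so v = 10.32 m/s.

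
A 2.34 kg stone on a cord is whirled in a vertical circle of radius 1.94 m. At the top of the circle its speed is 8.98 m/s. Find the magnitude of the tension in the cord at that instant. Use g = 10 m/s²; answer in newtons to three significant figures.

73.9 N

At the top, both T and the weight mg point inward (toward the centre), so T + mg = mv²/r.
T = m(v²/r − g) = 2.34 × ((8.98)²/1.94 − 10.0) = 2.34 × (41.57 − 10.0) = 2.34 × 31.57 = 73.87 N.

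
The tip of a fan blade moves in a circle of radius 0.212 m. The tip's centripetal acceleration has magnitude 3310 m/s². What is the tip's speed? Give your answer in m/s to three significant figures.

26.5 m/s

a_c = v²/r ⇒ v = √(a_c · r) = √(3310 × 0.212) = √701.7 = 26.49 m/s.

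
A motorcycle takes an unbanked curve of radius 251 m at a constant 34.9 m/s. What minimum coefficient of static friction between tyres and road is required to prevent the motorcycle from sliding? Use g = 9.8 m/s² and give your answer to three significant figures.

Friction provides the centripetal force: μ_s m g = m v²/r, so μ_s = v²/(g r) = (34.90)²/(9.8 × 251) = 1218/2460 = 0.4952.

0.495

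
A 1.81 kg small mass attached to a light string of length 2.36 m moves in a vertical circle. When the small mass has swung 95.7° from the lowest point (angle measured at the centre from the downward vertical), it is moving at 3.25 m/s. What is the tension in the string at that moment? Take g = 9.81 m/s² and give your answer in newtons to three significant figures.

Take the radial direction toward the centre of the circle as positive. The component of the weight along the string toward the centre is −mg cos φ (φ measured from the bottom), so Newton's second law along the string gives T − mg cos φ = m v²/r.
cos 95.7° = -0.09932, so T = m(v²/r + g cos φ) = 1.81 × ((3.25)²/2.36 + 9.81 × -0.09932) = 1.81 × (4.476 + (-0.9743)) = 1.81 × 3.501 = 6.337 N.

6.34 N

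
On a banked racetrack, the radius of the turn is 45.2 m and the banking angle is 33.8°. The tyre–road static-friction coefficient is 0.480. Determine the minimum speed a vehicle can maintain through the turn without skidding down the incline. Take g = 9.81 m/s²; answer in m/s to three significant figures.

At the minimum speed, friction acts up the slope at its limiting value f = μN. Radially (horizontal, toward centre): N sinθ − μN cosθ = mv²/r. Vertically: N cosθ + μN sinθ = mg.
Dividing: v² = r g (sinθ − μcosθ)/(cosθ + μsinθ).
sinθ − μcosθ = 0.5563 − 0.480×0.8310 = 0.1574; cosθ + μsinθ = 0.8310 + 0.480×0.5563 = 1.098.
v² = 45.2 × 9.81 × 0.1574/1.098 = 63.57 m²/s², so v = 7.973 m/s.

7.97 m/s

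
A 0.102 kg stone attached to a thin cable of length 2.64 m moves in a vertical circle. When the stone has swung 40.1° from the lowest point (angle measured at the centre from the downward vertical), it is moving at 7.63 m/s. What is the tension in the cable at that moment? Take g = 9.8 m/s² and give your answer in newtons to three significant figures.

Take the radial direction toward the centre of the circle as positive. The component of the weight along the string toward the centre is −mg cos φ (φ measured from the bottom), so Newton's second law along the string gives T − mg cos φ = m v²/r.
cos 40.1° = 0.7649, so T = m(v²/r + g cos φ) = 0.102 × ((7.63)²/2.64 + 9.8 × 0.7649) = 0.102 × (22.05 + (7.496)) = 0.102 × 29.55 = 3.014 N.

3.01 N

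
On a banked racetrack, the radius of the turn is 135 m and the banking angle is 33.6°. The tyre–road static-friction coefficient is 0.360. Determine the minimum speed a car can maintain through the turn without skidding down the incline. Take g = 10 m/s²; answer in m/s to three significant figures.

At the minimum speed, friction acts up the slope at its limiting value f = μN. Radially (horizontal, toward centre): N sinθ − μN cosθ = mv²/r. Vertically: N cosθ + μN sinθ = mg.
Dividing: v² = r g (sinθ − μcosθ)/(cosθ + μsinθ).
sinθ − μcosθ = 0.5534 − 0.360×0.8329 = 0.2535; cosθ + μsinθ = 0.8329 + 0.360×0.5534 = 1.032.
v² = 135 × 10.0 × 0.2535/1.032 = 331.6 m²/s², so v = 18.21 m/s.

18.2 m/s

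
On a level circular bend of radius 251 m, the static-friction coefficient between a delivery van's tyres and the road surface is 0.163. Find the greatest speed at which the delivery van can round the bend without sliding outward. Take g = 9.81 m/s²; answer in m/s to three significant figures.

20.0 m/s

Friction provides the centripetal force on a flat curve. At maximum speed it is at its limiting value: μ_s m g = m v²/r.
Mass cancels: v_max = √(μ_s g r) = √(0.163 × 9.81 × 251) = √401.4 = 20.03 m/s.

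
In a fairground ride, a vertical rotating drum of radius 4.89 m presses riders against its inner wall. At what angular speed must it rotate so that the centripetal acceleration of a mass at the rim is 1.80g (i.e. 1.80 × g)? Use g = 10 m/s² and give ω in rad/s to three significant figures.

1.92 rad/s

Centripetal acceleration a_c = ω²r. Setting ω²r = 1.80g:
ω = √(1.80g / r) = √(1.80 × 10.0 / 4.89) = √3.681 = 1.919 rad/s.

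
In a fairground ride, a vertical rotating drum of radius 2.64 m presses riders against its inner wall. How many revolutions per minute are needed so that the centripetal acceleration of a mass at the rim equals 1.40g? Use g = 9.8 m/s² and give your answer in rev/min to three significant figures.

21.8 rev/min

Require ω²r = 1.40g, so ω = √(1.40 × 9.8/2.64) = 2.280 rad/s.
In rev/min: ω × 60/(2π) = 2.280 × 60/(2π) = 21.77 rev/min.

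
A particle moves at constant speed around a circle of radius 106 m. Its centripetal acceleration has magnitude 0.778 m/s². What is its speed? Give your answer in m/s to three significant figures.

a_c = v²/r ⇒ v = √(a_c · r) = √(0.778 × 106) = √82.47 = 9.081 m/s.

9.08 m/s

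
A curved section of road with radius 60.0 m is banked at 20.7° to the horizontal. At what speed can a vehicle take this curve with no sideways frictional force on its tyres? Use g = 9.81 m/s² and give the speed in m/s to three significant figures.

14.9 m/s

On a frictionless banked curve, N sinθ = mv²/r and N cosθ = mg, so tanθ = v²/(rg).
v = √(r g tanθ) = √(60.0 × 9.81 × tan 20.7°) = √(60.0 × 9.81 × 0.3779) = √222.4 = 14.91 m/s.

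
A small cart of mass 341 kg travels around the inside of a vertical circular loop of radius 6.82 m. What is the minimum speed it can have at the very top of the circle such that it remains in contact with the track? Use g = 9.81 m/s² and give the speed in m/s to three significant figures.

8.18 m/s

At the highest point the centre is directly below, so both the weight and N act inward: N + mg = mv²/r.
At minimum speed N → 0, so mg = mv_min²/r ⇒ v_min = √(g r) = √(9.81 × 6.82) = 8.179 m/s.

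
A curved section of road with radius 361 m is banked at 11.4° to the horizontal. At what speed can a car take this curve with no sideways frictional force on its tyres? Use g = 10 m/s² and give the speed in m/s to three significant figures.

On a frictionless banked curve, N sinθ = mv²/r and N cosθ = mg, so tanθ = v²/(rg).
v = √(r g tanθ) = √(361 × 10.0 × tan 11.4°) = √(361 × 10.0 × 0.2016) = √727.9 = 26.98 m/s.

27.0 m/s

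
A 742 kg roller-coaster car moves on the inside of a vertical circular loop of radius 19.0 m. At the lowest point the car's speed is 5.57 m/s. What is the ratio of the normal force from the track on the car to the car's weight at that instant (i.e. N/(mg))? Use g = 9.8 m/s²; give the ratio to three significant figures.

1.17

At the bottom, N − mg = mv²/r, so N = m(v²/r + g) and N/(mg) = v²/(rg) + 1 = (5.57)²/(19.0 × 9.8) + 1 = 0.1666 + 1 = 1.167.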